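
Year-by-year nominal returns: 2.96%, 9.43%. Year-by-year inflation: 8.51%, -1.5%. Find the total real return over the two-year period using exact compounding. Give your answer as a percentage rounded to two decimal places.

Nominal growth factor = 1.0296 × 1.0943 = 1.126691
Price-level growth factor = 1.0851 × 0.9850 = 1.068824
Real growth factor = 1.126691 / 1.068824 = 1.054142
Total real return = 1.054142 − 1 → 5.41%.

5.41%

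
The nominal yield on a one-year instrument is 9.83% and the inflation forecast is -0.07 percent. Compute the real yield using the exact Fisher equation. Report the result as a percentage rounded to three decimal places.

9.907%

By the Fisher identity, 1 + r = (1 + i)/(1 + π).
1 + r = 1.09830 / 0.99930 = 1.099069
r = 1.099069 − 1 = 9.9069%, i.e. 9.907%.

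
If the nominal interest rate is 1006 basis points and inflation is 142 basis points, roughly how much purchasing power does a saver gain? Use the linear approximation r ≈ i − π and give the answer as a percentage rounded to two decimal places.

8.64%

r ≈ i − π = 10.06% − 1.42% = 8.64%.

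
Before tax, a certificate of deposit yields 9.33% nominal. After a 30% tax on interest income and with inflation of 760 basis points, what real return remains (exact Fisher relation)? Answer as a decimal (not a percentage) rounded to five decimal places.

After-tax nominal return = 9.33% × (1 − 0.3) = 6.5310%.
1 + r = 1.06531 / 1.07600 = 0.9900651
After-tax real rate = 0.9900651 − 1 → -0.00993.

-0.00993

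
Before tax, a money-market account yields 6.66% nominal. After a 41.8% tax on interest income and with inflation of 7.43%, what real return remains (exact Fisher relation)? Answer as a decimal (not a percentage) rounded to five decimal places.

After-tax nominal return = 6.66% × (1 − 0.418) = 3.87612%.
1 + r = 1.0387612 / 1.07430 = 0.966919
After-tax real rate = 0.966919 − 1 → -0.03308.

-0.03308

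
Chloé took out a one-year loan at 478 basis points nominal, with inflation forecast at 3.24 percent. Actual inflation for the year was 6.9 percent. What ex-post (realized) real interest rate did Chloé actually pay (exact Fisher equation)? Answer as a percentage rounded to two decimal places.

-1.98%

Ex-post: (1 + 0.0478)/(1 + 0.0690) − 1 = -1.9832%
So the realized real rate is -1.98%.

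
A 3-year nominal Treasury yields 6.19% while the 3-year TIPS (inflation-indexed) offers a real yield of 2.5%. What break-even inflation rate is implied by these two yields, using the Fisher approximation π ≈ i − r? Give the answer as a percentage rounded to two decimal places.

3.69%

π ≈ i − r = 6.19% − 2.5% → 3.69%.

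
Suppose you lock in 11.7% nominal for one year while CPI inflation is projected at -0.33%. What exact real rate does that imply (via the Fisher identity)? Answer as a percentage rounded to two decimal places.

12.07%

By the Fisher identity, 1 + r = (1 + i)/(1 + π).
1 + r = 1.11700 / 0.99670 = 1.120698
r = 1.120698 − 1 = 12.0698%, i.e. 12.07%.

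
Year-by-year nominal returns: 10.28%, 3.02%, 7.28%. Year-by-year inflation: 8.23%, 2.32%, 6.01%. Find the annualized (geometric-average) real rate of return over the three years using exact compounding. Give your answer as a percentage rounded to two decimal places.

1.26%

Compound the nominal returns: 1.1028 × 1.0302 × 1.0728 = 1.21881297.
Compound inflation: 1.0823 × 1.0232 × 1.0601 = 1.17396466.
Deflate: 1.21881297 / 1.17396466 = 1.03820244.
Annualized real rate = 1.03820244^(1/3) − 1 = 1.2575% → 1.26%.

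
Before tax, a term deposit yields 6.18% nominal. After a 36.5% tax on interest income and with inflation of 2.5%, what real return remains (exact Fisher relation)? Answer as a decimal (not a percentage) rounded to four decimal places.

0.0139

After-tax nominal return = 6.18% × (1 − 0.365) = 3.9243%.
1 + r = 1.039243 / 1.02500 = 1.013896
After-tax real rate = 1.013896 − 1 → 0.0139.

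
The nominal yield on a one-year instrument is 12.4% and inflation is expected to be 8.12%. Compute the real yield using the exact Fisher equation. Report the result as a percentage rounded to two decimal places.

3.96%

By the Fisher equation, 1 + r = (1 + i)/(1 + π).
1 + r = 1.12400 / 1.08120 = 1.039586
r = 1.039586 − 1 = 3.9586%, i.e. 3.96%.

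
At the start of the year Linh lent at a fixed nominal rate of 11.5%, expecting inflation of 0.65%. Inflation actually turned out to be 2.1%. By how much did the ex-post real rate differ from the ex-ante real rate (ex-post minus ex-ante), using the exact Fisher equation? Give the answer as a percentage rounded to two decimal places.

Ex-ante: (1 + 0.1150)/(1 + 0.0065) − 1 = 10.7799%
Ex-post: (1 + 0.1150)/(1 + 0.0210) − 1 = 9.2067%
Difference (ex-post − ex-ante) = -1.5733% → -1.57%.

-1.57%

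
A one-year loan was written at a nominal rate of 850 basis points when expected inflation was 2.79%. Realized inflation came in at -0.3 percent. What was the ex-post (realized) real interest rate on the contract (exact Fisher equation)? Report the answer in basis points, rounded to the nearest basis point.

Ex-post: (1 + 0.0850)/(1 − 0.0030) − 1 = 8.8265%
So the realized real rate is 883 basis points.

883 basis points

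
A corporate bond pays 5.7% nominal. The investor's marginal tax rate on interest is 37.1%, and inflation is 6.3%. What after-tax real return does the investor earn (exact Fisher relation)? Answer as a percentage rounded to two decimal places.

After-tax nominal return = 5.7% × (1 − 0.371) = 3.5853%.
1 + r = 1.035853 / 1.06300 = 0.974462
After-tax real rate = 0.974462 − 1 → -2.55%.

-2.55%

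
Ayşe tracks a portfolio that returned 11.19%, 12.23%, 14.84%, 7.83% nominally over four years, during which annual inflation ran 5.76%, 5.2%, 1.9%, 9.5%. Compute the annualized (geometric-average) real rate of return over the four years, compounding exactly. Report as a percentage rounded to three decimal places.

5.626%

Compound the nominal returns: 1.1119 × 1.1223 × 1.1484 × 1.0783 = 1.54528106.
Compound inflation: 1.0576 × 1.0520 × 1.0190 × 1.0950 = 1.24143929.
Deflate: 1.54528106 / 1.24143929 = 1.24474960.
Annualized real rate = 1.24474960^(1/4) − 1 = 5.6259% → 5.626%.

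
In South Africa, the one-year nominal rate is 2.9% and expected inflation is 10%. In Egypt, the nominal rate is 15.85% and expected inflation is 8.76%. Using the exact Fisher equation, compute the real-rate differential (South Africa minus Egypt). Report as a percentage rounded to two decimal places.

South Africa: (1 + 0.0290)/(1 + 0.1000) − 1 = -6.4545%
Egypt: (1 + 0.1585)/(1 + 0.0876) − 1 = 6.5189%
Differential = -6.4545% − 6.5189% = -12.9735% → -12.97%.

-12.97%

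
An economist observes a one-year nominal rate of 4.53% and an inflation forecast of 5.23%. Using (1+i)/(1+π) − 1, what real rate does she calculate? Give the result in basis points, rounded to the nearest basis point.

By the Fisher identity, 1 + r = (1 + i)/(1 + π).
1 + r = 1.04530 / 1.05230 = 0.993348
r = 0.993348 − 1 = -0.6652%, i.e. -67 basis points.

-67 basis points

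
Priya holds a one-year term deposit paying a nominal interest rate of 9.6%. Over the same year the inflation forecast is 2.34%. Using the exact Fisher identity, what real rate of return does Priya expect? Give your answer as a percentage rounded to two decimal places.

7.09%

1 + r = 1.09600 / 1.02340 = 1.070940
r = 1.070940 − 1 = 7.0940%, i.e. 7.09%.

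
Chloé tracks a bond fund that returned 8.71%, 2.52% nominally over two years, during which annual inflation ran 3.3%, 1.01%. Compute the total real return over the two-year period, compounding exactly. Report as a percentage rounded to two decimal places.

Compound the nominal returns: 1.0871 × 1.0252 = 1.114495.
Compound inflation: 1.0330 × 1.0101 = 1.043433.
Deflate: 1.114495 / 1.043433 = 1.068104.
Total real return = 1.068104 − 1 → 6.81%.

6.81%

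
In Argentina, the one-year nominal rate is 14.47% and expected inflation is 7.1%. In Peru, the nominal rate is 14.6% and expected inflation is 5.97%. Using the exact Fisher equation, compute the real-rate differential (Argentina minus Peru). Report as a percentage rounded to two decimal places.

Argentina: (1 + 0.1447)/(1 + 0.0710) − 1 = 6.8814%
Peru: (1 + 0.1460)/(1 + 0.0597) − 1 = 8.1438%
Differential = 6.8814% − 8.1438% = -1.2624% → -1.26%.

-1.26%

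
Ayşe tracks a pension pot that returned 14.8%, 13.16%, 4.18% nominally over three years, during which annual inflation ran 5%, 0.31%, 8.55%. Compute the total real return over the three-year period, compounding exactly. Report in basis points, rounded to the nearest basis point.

1837 basis points

Nominal growth factor = 1.1480 × 1.1316 × 1.0418 = 1.353378
Price-level growth factor = 1.0500 × 1.0031 × 1.0855 = 1.143308
Real growth factor = 1.353378 / 1.143308 = 1.183739
Total real return = 1.183739 − 1 → 1837 basis points.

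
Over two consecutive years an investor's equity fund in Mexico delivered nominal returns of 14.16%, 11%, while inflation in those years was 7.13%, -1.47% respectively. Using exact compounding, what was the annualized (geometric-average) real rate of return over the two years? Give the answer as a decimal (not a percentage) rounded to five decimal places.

Compound the nominal returns: 1.1416 × 1.1100 = 1.26717600.
Compound inflation: 1.0713 × 0.9853 = 1.05555189.
Deflate: 1.26717600 / 1.05555189 = 1.20048670.
Annualized real rate = 1.20048670^(1/2) − 1 = 9.5667% → 0.09567.

0.09567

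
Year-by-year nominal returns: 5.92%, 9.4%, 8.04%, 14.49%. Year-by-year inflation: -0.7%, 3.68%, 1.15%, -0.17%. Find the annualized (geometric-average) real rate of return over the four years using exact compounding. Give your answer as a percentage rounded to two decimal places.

Nominal growth factor = 1.0592 × 1.0940 × 1.0804 × 1.1449 = 1.43333407
Price-level growth factor = 0.9930 × 1.0368 × 1.0115 × 0.9983 = 1.03961179
Real growth factor = 1.43333407 / 1.03961179 = 1.37872049
Annualized real rate = 1.37872049^(1/4) − 1 = 8.3600% → 8.36%.

8.36%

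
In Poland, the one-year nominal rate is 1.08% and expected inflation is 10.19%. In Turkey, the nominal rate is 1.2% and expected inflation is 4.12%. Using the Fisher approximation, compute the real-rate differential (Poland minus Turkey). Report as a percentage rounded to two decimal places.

-6.19%

Poland: 1.08% − 10.19% = -9.110%
Turkey: 1.2% − 4.12% = -2.920%
Differential = -6.190% → -6.19%.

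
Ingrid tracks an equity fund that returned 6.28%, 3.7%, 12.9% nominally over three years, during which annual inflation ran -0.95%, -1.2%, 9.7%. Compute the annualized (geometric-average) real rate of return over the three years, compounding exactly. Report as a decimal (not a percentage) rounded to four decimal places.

0.0504

Nominal growth factor = 1.0628 × 1.0370 × 1.1290 = 1.24429754
Price-level growth factor = 0.9905 × 0.9880 × 1.0970 = 1.07353956
Real growth factor = 1.24429754 / 1.07353956 = 1.15906073
Annualized real rate = 1.15906073^(1/3) − 1 = 5.0434% → 0.0504.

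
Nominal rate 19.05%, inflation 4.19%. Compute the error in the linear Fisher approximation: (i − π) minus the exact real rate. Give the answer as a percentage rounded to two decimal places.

Approximate: r ≈ 19.050% − 4.190% = 14.8600%
Exact: (1 + 0.1905)/(1 + 0.0419) − 1 = 14.2624%
Error = 14.8600% − 14.2624% = 0.5976% → 0.60%.

0.60%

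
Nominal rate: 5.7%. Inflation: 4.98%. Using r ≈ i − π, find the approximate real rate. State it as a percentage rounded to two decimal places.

0.72%

r ≈ i − π = 5.7% − 4.98% = 0.72%.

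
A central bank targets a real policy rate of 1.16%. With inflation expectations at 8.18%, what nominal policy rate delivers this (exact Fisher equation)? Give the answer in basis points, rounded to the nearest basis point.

943 basis points

(1 + i) = (1 + r)(1 + π) = 1.01160 × 1.08180 = 1.09434888
i = 1.09434888 − 1, so the required nominal rate is 943 basis points.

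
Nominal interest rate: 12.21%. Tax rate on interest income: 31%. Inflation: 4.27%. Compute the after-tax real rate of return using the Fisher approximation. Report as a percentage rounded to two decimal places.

4.15%

After-tax nominal return = 12.21% × (1 − 0.31) = 8.4249%.
r ≈ 8.4249% − 4.27% → 4.15%.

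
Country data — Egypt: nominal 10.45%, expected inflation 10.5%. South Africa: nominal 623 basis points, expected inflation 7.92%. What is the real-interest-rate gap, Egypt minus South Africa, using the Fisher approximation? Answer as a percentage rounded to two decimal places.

Egypt: 10.45% − 10.5% = -0.050%
South Africa: 6.23% − 7.92% = -1.690%
Differential = 1.640% → 1.64%.

1.64%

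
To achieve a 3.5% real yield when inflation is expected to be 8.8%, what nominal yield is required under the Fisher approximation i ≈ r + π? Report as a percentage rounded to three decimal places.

i ≈ r + π = 3.5% + 8.8% = 12.300%.

12.300%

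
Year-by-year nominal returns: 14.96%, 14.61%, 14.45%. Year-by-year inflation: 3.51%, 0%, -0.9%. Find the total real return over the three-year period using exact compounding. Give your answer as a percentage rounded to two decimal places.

47.00%

Nominal growth factor = 1.1496 × 1.1461 × 1.1445 = 1.507943
Price-level growth factor = 1.0351 × 1.0000 × 0.9910 = 1.025784
Real growth factor = 1.507943 / 1.025784 = 1.470040
Total real return = 1.470040 − 1 → 47.00%.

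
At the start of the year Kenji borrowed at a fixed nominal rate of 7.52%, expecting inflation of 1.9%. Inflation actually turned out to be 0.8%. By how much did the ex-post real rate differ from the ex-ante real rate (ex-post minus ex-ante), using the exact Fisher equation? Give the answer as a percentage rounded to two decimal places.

Ex-ante: (1 + 0.0752)/(1 + 0.0190) − 1 = 5.5152%
Ex-post: (1 + 0.0752)/(1 + 0.0080) − 1 = 6.6667%
Difference (ex-post − ex-ante) = 1.1515% → 1.15%.

1.15%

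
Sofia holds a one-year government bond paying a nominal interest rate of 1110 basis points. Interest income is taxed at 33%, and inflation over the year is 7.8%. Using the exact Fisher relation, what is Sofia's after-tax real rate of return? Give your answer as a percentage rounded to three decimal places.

After-tax nominal return = 11.1% × (1 − 0.33) = 7.4370%.
1 + r = 1.07437 / 1.07800 = 0.996633
After-tax real rate = 0.996633 − 1 → -0.337%.

-0.337%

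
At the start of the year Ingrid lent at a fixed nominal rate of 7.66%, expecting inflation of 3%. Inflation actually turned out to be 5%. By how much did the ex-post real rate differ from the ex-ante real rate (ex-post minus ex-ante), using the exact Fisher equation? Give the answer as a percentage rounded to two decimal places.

Ex-ante: (1 + 0.0766)/(1 + 0.0300) − 1 = 4.5243%
Ex-post: (1 + 0.0766)/(1 + 0.0500) − 1 = 2.5333%
Difference (ex-post − ex-ante) = -1.9909% → -1.99%.

-1.99%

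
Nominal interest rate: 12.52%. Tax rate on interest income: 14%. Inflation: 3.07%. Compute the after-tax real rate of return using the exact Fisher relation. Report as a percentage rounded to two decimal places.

After-tax nominal return = 12.52% × (1 − 0.14) = 10.7672%.
1 + r = 1.107672 / 1.03070 = 1.074679
After-tax real rate = 1.074679 − 1 → 7.47%.

7.47%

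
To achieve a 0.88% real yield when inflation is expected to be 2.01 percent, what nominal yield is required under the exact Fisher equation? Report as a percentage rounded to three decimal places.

(1 + i) = (1 + r)(1 + π) = 1.00880 × 1.02010 = 1.02907688
i = 1.02907688 − 1, so the required nominal rate is 2.908%.

2.908%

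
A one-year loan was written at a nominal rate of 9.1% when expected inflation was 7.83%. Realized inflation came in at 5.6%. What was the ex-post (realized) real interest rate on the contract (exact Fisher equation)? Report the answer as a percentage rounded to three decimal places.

Ex-post: (1 + 0.0910)/(1 + 0.0560) − 1 = 3.3144%
So the realized real rate is 3.314%.

3.314%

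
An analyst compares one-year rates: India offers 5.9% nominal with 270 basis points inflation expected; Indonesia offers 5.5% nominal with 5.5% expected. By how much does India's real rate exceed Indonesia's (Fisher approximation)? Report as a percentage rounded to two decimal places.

India: 5.9% − 2.7% = 3.200%
Indonesia: 5.5% − 5.5% = 0.000%
Differential = 3.200% → 3.20%.

3.20%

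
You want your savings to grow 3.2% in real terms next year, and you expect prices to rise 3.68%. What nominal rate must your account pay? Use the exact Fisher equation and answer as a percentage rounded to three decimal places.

6.998%

(1 + i) = (1 + r)(1 + π) = 1.03200 × 1.03680 = 1.0699776
i = 1.0699776 − 1, so the required nominal rate is 6.998%.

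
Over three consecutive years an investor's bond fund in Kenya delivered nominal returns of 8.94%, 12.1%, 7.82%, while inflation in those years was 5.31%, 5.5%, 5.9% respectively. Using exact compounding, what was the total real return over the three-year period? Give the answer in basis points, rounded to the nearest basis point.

1191 basis points

Compound the nominal returns: 1.0894 × 1.1210 × 1.0782 = 1.316717.
Compound inflation: 1.0531 × 1.0550 × 1.0590 = 1.176571.
Deflate: 1.316717 / 1.176571 = 1.119114.
Total real return = 1.119114 − 1 → 1191 basis points.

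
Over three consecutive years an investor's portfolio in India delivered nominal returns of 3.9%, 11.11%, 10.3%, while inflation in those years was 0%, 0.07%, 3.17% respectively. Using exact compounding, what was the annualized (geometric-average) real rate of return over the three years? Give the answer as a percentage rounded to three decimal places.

7.241%

Nominal growth factor = 1.0390 × 1.1111 × 1.1030 = 1.27333949
Price-level growth factor = 1.0000 × 1.0007 × 1.0317 = 1.03242219
Real growth factor = 1.27333949 / 1.03242219 = 1.23335153
Annualized real rate = 1.23335153^(1/3) − 1 = 7.2414% → 7.241%.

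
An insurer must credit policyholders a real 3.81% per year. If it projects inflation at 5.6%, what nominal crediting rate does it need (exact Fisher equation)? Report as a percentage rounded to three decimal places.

9.623%

(1 + i) = (1 + r)(1 + π) = 1.03810 × 1.05600 = 1.0962336
i = 1.0962336 − 1, so the required nominal rate is 9.623%.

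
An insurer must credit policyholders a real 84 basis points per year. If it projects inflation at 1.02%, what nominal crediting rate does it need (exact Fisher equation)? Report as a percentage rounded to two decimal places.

(1 + i) = (1 + r)(1 + π) = 1.00840 × 1.01020 = 1.01868568
i = 1.01868568 − 1, so the required nominal rate is 1.87%.

1.87%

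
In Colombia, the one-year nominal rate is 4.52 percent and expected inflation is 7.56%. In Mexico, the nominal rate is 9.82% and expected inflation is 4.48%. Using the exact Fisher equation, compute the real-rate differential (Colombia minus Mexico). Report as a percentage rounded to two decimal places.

Colombia: (1 + 0.0452)/(1 + 0.0756) − 1 = -2.8263%
Mexico: (1 + 0.0982)/(1 + 0.0448) − 1 = 5.1110%
Differential = -2.8263% − 5.1110% = -7.9374% → -7.94%.

-7.94%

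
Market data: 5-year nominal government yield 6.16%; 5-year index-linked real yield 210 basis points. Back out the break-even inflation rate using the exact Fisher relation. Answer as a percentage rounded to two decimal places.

3.98%

(1 + π) = (1 + i)/(1 + r) = 1.06160 / 1.02100 = 1.039765
Break-even inflation = 1.039765 − 1 → 3.98%.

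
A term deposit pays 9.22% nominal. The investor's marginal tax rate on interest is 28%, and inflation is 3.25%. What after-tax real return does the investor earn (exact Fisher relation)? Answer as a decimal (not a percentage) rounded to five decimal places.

0.03282

After-tax nominal return = 9.22% × (1 − 0.28) = 6.6384%.
1 + r = 1.066384 / 1.03250 = 1.032817
After-tax real rate = 1.032817 − 1 → 0.03282.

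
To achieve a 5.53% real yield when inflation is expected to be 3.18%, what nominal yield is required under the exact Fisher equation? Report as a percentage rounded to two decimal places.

8.89%

(1 + i) = (1 + r)(1 + π) = 1.05530 × 1.03180 = 1.08885854
i = 1.08885854 − 1, so the required nominal rate is 8.89%.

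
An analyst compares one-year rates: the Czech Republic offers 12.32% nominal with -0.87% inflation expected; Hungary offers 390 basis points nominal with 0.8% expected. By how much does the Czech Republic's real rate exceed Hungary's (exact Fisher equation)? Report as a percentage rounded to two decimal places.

The Czech Republic: (1 + 0.1232)/(1 − 0.0087) − 1 = 13.3058%
Hungary: (1 + 0.0390)/(1 + 0.0080) − 1 = 3.0754%
Differential = 13.3058% − 3.0754% = 10.2304% → 10.23%.

10.23%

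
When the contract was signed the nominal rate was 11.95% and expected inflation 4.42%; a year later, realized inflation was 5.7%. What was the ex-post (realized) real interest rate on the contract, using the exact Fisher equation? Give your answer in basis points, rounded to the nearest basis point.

Ex-post: (1 + 0.1195)/(1 + 0.0570) − 1 = 5.9130%
So the realized real rate is 591 basis points.

591 basis points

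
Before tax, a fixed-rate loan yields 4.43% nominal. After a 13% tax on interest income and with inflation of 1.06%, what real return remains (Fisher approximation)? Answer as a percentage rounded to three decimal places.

After-tax nominal return = 4.43% × (1 − 0.13) = 3.8541%.
r ≈ 3.8541% − 1.06% → 2.794%.

2.794%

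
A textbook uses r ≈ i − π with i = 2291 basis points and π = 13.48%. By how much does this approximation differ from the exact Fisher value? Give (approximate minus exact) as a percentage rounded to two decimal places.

1.12%

Approximate: r ≈ 22.910% − 13.480% = 9.4300%
Exact: (1 + 0.2291)/(1 + 0.1348) − 1 = 8.3098%
Error = 9.4300% − 8.3098% = 1.1202% → 1.12%.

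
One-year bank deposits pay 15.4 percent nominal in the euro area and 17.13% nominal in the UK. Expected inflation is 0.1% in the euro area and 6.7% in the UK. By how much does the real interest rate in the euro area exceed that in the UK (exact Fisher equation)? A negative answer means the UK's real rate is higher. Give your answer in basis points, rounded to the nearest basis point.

551 basis points

The euro area: (1 + 0.1540)/(1 + 0.0010) − 1 = 15.2847%
The UK: (1 + 0.1713)/(1 + 0.0670) − 1 = 9.7751%
Differential = 15.2847% − 9.7751% = 5.5096% → 551 basis points.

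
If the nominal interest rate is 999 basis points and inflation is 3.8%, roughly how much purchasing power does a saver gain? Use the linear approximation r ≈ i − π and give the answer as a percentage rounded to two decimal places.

r ≈ i − π = 9.99% − 3.8% = 6.19%.

6.19%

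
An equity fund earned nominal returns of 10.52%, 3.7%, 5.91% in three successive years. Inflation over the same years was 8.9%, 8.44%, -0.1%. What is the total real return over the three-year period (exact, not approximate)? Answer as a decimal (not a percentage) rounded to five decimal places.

Compound the nominal returns: 1.1052 × 1.0370 × 1.0591 = 1.213826.
Compound inflation: 1.0890 × 1.0844 × 0.9990 = 1.179731.
Deflate: 1.213826 / 1.179731 = 1.028901.
Total real return = 1.028901 − 1 → 0.02890.

0.02890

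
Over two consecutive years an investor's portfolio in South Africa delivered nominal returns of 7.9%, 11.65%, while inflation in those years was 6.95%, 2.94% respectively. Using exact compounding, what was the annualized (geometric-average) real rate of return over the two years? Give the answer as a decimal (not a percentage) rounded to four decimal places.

Nominal growth factor = 1.0790 × 1.1165 = 1.20470350
Price-level growth factor = 1.0695 × 1.0294 = 1.10094330
Real growth factor = 1.20470350 / 1.10094330 = 1.09424663
Annualized real rate = 1.09424663^(1/2) − 1 = 4.6062% → 0.0461.

0.0461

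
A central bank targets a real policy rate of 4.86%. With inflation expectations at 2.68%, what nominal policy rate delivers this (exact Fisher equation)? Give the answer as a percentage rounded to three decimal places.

(1 + i) = (1 + r)(1 + π) = 1.04860 × 1.02680 = 1.07670248
i = 1.07670248 − 1, so the required nominal rate is 7.670%.

7.670%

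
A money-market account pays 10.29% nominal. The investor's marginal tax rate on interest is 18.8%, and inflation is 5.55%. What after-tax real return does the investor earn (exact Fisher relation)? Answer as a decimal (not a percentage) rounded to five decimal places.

0.02658

After-tax nominal return = 10.29% × (1 − 0.188) = 8.35548%.
1 + r = 1.0835548 / 1.05550 = 1.026580
After-tax real rate = 1.026580 − 1 → 0.02658.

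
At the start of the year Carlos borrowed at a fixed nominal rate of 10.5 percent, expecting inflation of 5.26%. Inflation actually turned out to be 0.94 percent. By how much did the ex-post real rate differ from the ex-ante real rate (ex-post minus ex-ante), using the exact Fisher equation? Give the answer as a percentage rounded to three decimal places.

4.493%

Ex-ante: (1 + 0.1050)/(1 + 0.0526) − 1 = 4.9781%
Ex-post: (1 + 0.1050)/(1 + 0.0094) − 1 = 9.4710%
Difference (ex-post − ex-ante) = 4.4928% → 4.493%.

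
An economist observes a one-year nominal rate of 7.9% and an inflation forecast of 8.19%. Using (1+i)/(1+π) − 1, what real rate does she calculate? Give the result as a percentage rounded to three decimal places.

-0.268%

1 + r = 1.07900 / 1.08190 = 0.997320
r = 0.997320 − 1 = -0.2680%, i.e. -0.268%.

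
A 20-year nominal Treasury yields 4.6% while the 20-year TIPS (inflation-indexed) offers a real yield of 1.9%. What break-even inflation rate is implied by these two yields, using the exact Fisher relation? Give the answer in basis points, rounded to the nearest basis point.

(1 + π) = (1 + i)/(1 + r) = 1.04600 / 1.01900 = 1.026497
Break-even inflation = 1.026497 − 1 → 265 basis points.

265 basis points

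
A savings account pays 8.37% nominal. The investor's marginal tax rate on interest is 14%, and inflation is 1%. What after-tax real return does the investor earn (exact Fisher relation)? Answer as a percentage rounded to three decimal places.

After-tax nominal return = 8.37% × (1 − 0.14) = 7.1982%.
1 + r = 1.071982 / 1.01000 = 1.061368
After-tax real rate = 1.061368 − 1 → 6.137%.

6.137%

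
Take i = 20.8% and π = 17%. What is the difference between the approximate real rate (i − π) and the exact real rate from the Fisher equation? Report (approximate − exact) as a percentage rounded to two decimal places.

0.55%

Approximate: r ≈ 20.800% − 17.000% = 3.8000%
Exact: (1 + 0.2080)/(1 + 0.1700) − 1 = 3.2479%
Error = 3.8000% − 3.2479% = 0.5521% → 0.55%.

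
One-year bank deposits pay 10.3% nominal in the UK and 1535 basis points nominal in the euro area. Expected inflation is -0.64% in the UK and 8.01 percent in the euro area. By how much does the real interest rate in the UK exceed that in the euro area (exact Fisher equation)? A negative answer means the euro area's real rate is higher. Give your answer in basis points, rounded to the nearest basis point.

The UK: (1 + 0.1030)/(1 − 0.0064) − 1 = 11.0105%
The euro area: (1 + 0.1535)/(1 + 0.0801) − 1 = 6.7957%
Differential = 11.0105% − 6.7957% = 4.2148% → 421 basis points.

421 basis points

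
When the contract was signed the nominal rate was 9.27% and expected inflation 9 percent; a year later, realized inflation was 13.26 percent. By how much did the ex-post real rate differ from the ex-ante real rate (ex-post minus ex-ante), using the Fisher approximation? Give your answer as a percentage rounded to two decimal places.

-4.26%

Ex-ante: 9.27% − 9% = 0.270%
Ex-post: 9.27% − 13.26% = -3.990%
Difference (ex-post − ex-ante) = -4.2600% → -4.26%.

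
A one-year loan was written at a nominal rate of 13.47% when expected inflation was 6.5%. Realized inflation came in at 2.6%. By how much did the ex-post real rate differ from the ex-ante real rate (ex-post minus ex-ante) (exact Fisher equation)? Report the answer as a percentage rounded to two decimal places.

Ex-ante: (1 + 0.1347)/(1 + 0.0650) − 1 = 6.5446%
Ex-post: (1 + 0.1347)/(1 + 0.0260) − 1 = 10.5945%
Difference (ex-post − ex-ante) = 4.0499% → 4.05%.

4.05%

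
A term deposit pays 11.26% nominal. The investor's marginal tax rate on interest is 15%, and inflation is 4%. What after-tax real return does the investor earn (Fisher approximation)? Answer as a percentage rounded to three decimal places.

After-tax nominal return = 11.26% × (1 − 0.15) = 9.5710%.
r ≈ 9.5710% − 4% → 5.571%.

5.571%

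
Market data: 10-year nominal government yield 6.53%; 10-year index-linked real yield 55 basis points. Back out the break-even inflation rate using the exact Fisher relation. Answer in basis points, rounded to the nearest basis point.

(1 + π) = (1 + i)/(1 + r) = 1.06530 / 1.00550 = 1.059473
Break-even inflation = 1.059473 − 1 → 595 basis points.

595 basis points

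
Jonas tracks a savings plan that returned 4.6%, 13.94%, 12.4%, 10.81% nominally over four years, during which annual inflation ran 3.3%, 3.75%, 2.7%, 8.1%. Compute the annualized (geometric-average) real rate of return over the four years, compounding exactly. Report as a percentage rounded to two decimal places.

Compound the nominal returns: 1.0460 × 1.1394 × 1.1240 × 1.1081 = 1.48440759.
Compound inflation: 1.0330 × 1.0375 × 1.0270 × 1.0810 = 1.18982904.
Deflate: 1.48440759 / 1.18982904 = 1.24758057.
Annualized real rate = 1.24758057^(1/4) − 1 = 5.6859% → 5.69%.

5.69%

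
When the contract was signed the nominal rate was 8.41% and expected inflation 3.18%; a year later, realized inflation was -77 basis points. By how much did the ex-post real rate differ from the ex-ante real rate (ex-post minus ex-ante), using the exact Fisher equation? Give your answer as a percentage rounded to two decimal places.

4.18%

Ex-ante: (1 + 0.0841)/(1 + 0.0318) − 1 = 5.0688%
Ex-post: (1 + 0.0841)/(1 − 0.0077) − 1 = 9.2512%
Difference (ex-post − ex-ante) = 4.1824% → 4.18%.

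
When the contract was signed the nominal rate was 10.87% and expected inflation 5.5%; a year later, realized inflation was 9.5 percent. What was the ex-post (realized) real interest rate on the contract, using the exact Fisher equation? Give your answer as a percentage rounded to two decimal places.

Ex-post: (1 + 0.1087)/(1 + 0.0950) − 1 = 1.2511%
So the realized real rate is 1.25%.

1.25%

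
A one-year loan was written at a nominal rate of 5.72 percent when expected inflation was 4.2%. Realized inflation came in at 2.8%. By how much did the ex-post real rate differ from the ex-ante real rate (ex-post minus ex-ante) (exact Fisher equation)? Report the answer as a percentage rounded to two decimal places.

Ex-ante: (1 + 0.0572)/(1 + 0.0420) − 1 = 1.4587%
Ex-post: (1 + 0.0572)/(1 + 0.0280) − 1 = 2.8405%
Difference (ex-post − ex-ante) = 1.3817% → 1.38%.

1.38%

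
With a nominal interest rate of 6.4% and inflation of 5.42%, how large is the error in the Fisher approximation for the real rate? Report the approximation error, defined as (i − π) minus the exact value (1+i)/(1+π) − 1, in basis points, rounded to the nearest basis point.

Approximate: r ≈ 6.400% − 5.420% = 0.9800%
Exact: (1 + 0.0640)/(1 + 0.0542) − 1 = 0.9296%
Error = 0.9800% − 0.9296% = 0.0504% → 5 basis points.

5 basis points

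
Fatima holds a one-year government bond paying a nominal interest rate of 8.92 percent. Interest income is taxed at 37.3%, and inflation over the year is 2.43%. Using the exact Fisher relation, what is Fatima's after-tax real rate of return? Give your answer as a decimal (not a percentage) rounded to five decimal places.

0.03088

After-tax nominal return = 8.92% × (1 − 0.373) = 5.59284%.
1 + r = 1.0559284 / 1.02430 = 1.030878
After-tax real rate = 1.030878 − 1 → 0.03088.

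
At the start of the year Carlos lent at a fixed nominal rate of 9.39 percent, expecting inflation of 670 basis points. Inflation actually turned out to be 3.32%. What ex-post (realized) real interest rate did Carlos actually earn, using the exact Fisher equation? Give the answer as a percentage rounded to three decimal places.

5.875%

Ex-post: (1 + 0.0939)/(1 + 0.0332) − 1 = 5.8750%
So the realized real rate is 5.875%.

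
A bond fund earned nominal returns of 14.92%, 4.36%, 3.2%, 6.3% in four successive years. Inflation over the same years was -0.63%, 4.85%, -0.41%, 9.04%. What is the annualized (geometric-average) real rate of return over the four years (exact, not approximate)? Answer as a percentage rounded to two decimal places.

3.84%

Compound the nominal returns: 1.1492 × 1.0436 × 1.0320 × 1.0630 = 1.31565691.
Compound inflation: 0.9937 × 1.0485 × 0.9959 × 1.0904 = 1.13142377.
Deflate: 1.31565691 / 1.13142377 = 1.16283300.
Annualized real rate = 1.16283300^(1/4) − 1 = 3.8435% → 3.84%.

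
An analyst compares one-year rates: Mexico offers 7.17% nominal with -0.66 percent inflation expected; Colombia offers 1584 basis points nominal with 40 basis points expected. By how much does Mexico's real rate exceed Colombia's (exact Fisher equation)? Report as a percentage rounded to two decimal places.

-7.50%

Mexico: (1 + 0.0717)/(1 − 0.0066) − 1 = 7.8820%
Colombia: (1 + 0.1584)/(1 + 0.0040) − 1 = 15.3785%
Differential = 7.8820% − 15.3785% = -7.4965% → -7.50%.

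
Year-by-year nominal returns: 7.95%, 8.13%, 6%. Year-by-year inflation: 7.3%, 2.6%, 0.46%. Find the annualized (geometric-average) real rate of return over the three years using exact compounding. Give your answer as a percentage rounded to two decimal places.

Compound the nominal returns: 1.0795 × 1.0813 × 1.0600 = 1.23729915.
Compound inflation: 1.0730 × 1.0260 × 1.0046 = 1.10596213.
Deflate: 1.23729915 / 1.10596213 = 1.11875363.
Annualized real rate = 1.11875363^(1/3) − 1 = 3.8113% → 3.81%.

3.81%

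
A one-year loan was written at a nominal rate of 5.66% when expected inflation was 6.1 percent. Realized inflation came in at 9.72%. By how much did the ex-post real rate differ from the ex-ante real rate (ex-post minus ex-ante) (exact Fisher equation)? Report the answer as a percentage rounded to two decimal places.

Ex-ante: (1 + 0.0566)/(1 + 0.0610) − 1 = -0.4147%
Ex-post: (1 + 0.0566)/(1 + 0.0972) − 1 = -3.7003%
Difference (ex-post − ex-ante) = -3.2856% → -3.29%.

-3.29%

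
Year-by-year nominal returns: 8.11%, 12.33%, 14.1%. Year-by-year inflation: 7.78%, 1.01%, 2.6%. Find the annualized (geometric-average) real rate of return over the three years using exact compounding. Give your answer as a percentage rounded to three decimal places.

Compound the nominal returns: 1.0811 × 1.1233 × 1.1410 = 1.38562998.
Compound inflation: 1.0778 × 1.0101 × 1.0260 = 1.11699161.
Deflate: 1.38562998 / 1.11699161 = 1.24050169.
Annualized real rate = 1.24050169^(1/3) − 1 = 7.4482% → 7.448%.

7.448%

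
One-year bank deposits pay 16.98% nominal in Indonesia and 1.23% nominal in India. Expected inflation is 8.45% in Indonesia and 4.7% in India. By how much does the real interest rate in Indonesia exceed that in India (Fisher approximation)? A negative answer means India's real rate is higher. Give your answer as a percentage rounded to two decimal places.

12.00%

Indonesia: 16.98% − 8.45% = 8.530%
India: 1.23% − 4.7% = -3.470%
Differential = 12.000% → 12.00%.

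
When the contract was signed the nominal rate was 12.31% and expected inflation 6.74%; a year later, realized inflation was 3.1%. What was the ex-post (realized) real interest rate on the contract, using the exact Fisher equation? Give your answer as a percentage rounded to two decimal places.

Ex-post: (1 + 0.1231)/(1 + 0.0310) − 1 = 8.9331%
So the realized real rate is 8.93%.

8.93%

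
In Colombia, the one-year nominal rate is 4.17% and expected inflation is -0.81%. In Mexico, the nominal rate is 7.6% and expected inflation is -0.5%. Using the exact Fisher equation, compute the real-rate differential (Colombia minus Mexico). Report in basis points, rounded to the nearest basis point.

-312 basis points

Colombia: (1 + 0.0417)/(1 − 0.0081) − 1 = 5.0207%
Mexico: (1 + 0.0760)/(1 − 0.0050) − 1 = 8.1407%
Differential = 5.0207% − 8.1407% = -3.1200% → -312 basis points.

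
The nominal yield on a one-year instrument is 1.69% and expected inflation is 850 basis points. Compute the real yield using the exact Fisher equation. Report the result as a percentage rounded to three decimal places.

1 + r = 1.01690 / 1.08500 = 0.93723502
r = 0.93723502 − 1 = -6.276498%, i.e. -6.276%.

-6.276%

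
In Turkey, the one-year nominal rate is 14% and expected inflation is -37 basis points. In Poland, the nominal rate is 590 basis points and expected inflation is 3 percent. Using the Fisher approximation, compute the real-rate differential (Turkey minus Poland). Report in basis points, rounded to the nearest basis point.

1147 basis points

Turkey: 14% − (-0.37%) = 14.370%
Poland: 5.9% − 3% = 2.900%
Differential = 11.470% → 1147 basis points.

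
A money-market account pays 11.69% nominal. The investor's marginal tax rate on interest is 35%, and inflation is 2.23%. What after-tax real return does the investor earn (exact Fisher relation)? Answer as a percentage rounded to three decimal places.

5.251%

After-tax nominal return = 11.69% × (1 − 0.35) = 7.5985%.
1 + r = 1.075985 / 1.02230 = 1.052514
After-tax real rate = 1.052514 − 1 → 5.251%.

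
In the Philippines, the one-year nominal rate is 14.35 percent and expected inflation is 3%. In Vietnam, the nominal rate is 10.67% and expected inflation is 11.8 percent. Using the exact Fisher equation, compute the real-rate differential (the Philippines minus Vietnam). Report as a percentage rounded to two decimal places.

The Philippines: (1 + 0.1435)/(1 + 0.0300) − 1 = 11.0194%
Vietnam: (1 + 0.1067)/(1 + 0.1180) − 1 = -1.0107%
Differential = 11.0194% − (-1.0107%) = 12.0302% → 12.03%.

12.03%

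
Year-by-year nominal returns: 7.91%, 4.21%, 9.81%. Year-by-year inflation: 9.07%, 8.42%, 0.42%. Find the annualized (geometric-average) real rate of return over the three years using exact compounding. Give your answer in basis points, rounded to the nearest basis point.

Nominal growth factor = 1.0791 × 1.0421 × 1.0981 = 1.23484651
Price-level growth factor = 1.0907 × 1.0842 × 1.0042 = 1.18750360
Real growth factor = 1.23484651 / 1.18750360 = 1.03986760
Annualized real rate = 1.03986760^(1/3) − 1 = 1.3116% → 131 basis points.

131 basis points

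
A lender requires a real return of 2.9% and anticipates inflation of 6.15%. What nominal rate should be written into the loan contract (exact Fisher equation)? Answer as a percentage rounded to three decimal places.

(1 + i) = (1 + r)(1 + π) = 1.02900 × 1.06150 = 1.0922835
i = 1.0922835 − 1, so the required nominal rate is 9.228%.

9.228%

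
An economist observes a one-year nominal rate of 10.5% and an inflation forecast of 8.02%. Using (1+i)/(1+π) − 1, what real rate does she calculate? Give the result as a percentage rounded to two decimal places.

2.30%

By the Fisher relation, 1 + r = (1 + i)/(1 + π).
1 + r = 1.10500 / 1.08020 = 1.022959
r = 1.022959 − 1 = 2.2959%, i.e. 2.30%.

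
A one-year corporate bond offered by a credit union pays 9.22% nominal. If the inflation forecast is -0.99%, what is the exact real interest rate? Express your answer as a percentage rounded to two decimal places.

10.31%

1 + r = 1.09220 / 0.99010 = 1.103121
r = 1.103121 − 1 = 10.3121%, i.e. 10.31%.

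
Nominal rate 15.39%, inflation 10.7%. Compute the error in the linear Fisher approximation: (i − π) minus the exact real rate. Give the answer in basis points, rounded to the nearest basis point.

Approximate: r ≈ 15.390% − 10.700% = 4.6900%
Exact: (1 + 0.1539)/(1 + 0.1070) − 1 = 4.2367%
Error = 4.6900% − 4.2367% = 0.4533% → 45 basis points.

45 basis points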